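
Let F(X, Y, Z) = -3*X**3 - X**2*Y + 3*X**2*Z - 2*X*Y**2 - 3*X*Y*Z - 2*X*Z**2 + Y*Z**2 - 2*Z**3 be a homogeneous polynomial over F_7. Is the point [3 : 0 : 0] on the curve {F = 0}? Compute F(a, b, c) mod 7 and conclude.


F(3,0,0) ≡ 3 (mod 7); P is NOT on the curve.

Evaluate F(3, 0, 0) term-by-term (mod 7).
  -3*X**3 ↦ -3·27·1·1 = -81
  -X**2*Y ↦ -1·9·0·1 = 0
  3*X**2*Z ↦ 3·9·1·0 = 0
  -2*X*Y**2 ↦ -2·3·0·1 = 0
  -3*X*Y*Z ↦ -3·3·0·0 = 0
  -2*X*Z**2 ↦ -2·3·1·0 = 0
  Y*Z**2 ↦ 1·1·0·0 = 0
  -2*Z**3 ↦ -2·1·1·0 = 0
Sum: F(3, 0, 0) = (-81) + (0) + (0) + (0) + (0) + (0) + (0) + (0) = -81.
Reducing mod 7: -81 ≡ 3 (mod 7).
Since F(a, b, c) ≡ 3 ≠ 0 (mod 7), P does NOT lie on the curve.


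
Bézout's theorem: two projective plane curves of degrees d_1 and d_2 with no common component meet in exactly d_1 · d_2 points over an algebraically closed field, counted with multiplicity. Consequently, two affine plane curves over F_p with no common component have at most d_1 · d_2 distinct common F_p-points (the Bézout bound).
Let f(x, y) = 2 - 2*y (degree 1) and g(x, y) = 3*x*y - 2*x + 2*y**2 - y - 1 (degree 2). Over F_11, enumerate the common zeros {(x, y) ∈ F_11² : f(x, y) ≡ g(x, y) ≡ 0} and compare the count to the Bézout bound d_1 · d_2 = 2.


Common zeros: {(0, 1)}; count = 1; Bézout bound = 2.

deg(f) = 1, deg(g) = 2, so Bézout bound = 2.
Scan x ∈ F_11. For each x, list the y ∈ F_11 with f(x, y) ≡ 0 and those with g(x, y) ≡ 0 (mod 11); the common zeros in that column are the intersection.
  x = 0: f ≡ 0 at y ∈ {1}; g ≡ 0 at y ∈ {1, 5}; common: {1}.
  x = 1: f ≡ 0 at y ∈ {1}; g ≡ 0 at y ∈ ∅; common: ∅.
  x = 2: f ≡ 0 at y ∈ {1}; g ≡ 0 at y ∈ ∅; common: ∅.
  x = 3: f ≡ 0 at y ∈ {1}; g ≡ 0 at y ∈ ∅; common: ∅.
  x = 4: f ≡ 0 at y ∈ {1}; g ≡ 0 at y ∈ ∅; common: ∅.
  x = 5: f ≡ 0 at y ∈ {1}; g ≡ 0 at y ∈ {0, 4}; common: ∅.
  x = 6: f ≡ 0 at y ∈ {1}; g ≡ 0 at y ∈ ∅; common: ∅.
  x = 7: f ≡ 0 at y ∈ {1}; g ≡ 0 at y ∈ {2, 10}; common: ∅.
  x = 8: f ≡ 0 at y ∈ {1}; g ≡ 0 at y ∈ {7, 9}; common: ∅.
  x = 9: f ≡ 0 at y ∈ {1}; g ≡ 0 at y ∈ {3, 6}; common: ∅.
  x = 10: f ≡ 0 at y ∈ {1}; g ≡ 0 at y ∈ ∅; common: ∅.
Collecting: common zeros = {(0, 1)}, so the count is 1.
Comparison with the Bézout bound: 1 ≤ 2 = deg(f)·deg(g), as expected for curves with no common component (the affine F_11-count falls short of the bound because intersections may lie at infinity, over extension fields, or carry multiplicity).


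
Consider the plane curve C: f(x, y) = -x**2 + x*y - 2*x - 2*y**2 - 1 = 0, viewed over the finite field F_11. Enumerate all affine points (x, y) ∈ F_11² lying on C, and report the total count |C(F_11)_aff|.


Affine F_11-points: {(0, 4), (0, 7), (2, 4), (2, 8), (4, 5), (4, 8), (5, 1), (5, 7), (10, 0), (10, 5)}; count = 10.

For each of the 121 pairs (x, y) ∈ F_11², evaluate f(x, y) mod 11. Record the zeros.
  x = 0: [0↦10, 1↦8, 2↦2, 3↦3, 4↦0, 5↦4, 6↦4, 7↦0, 8↦3, 9↦2, 10↦8]  zeros at y ∈ {4, 7}
  x = 1: [0↦7, 1↦6, 2↦1, 3↦3, 4↦1, 5↦6, 6↦7, 7↦4, 8↦8, 9↦8, 10↦4]  zeros at y ∈ ∅
  x = 2: [0↦2, 1↦2, 2↦9, 3↦1, 4↦0, 5↦6, 6↦8, 7↦6, 8↦0, 9↦1, 10↦9]  zeros at y ∈ {4, 8}
  x = 3: [0↦6, 1↦7, 2↦4, 3↦8, 4↦8, 5↦4, 6↦7, 7↦6, 8↦1, 9↦3, 10↦1]  zeros at y ∈ ∅
  x = 4: [0↦8, 1↦10, 2↦8, 3↦2, 4↦3, 5↦0, 6↦4, 7↦4, 8↦0, 9↦3, 10↦2]  zeros at y ∈ {5, 8}
  x = 5: [0↦8, 1↦0, 2↦10, 3↦5, 4↦7, 5↦5, 6↦10, 7↦0, 8↦8, 9↦1, 10↦1]  zeros at y ∈ {1, 7}
  x = 6: [0↦6, 1↦10, 2↦10, 3↦6, 4↦9, 5↦8, 6↦3, 7↦5, 8↦3, 9↦8, 10↦9]  zeros at y ∈ ∅
  x = 7: [0↦2, 1↦7, 2↦8, 3↦5, 4↦9, 5↦9, 6↦5, 7↦8, 8↦7, 9↦2, 10↦4]  zeros at y ∈ ∅
  x = 8: [0↦7, 1↦2, 2↦4, 3↦2, 4↦7, 5↦8, 6↦5, 7↦9, 8↦9, 9↦5, 10↦8]  zeros at y ∈ ∅
  x = 9: [0↦10, 1↦6, 2↦9, 3↦8, 4↦3, 5↦5, 6↦3, 7↦8, 8↦9, 9↦6, 10↦10]  zeros at y ∈ ∅
  x = 10: [0↦0, 1↦8, 2↦1, 3↦1, 4↦8, 5↦0, 6↦10, 7↦5, 8↦7, 9↦5, 10↦10]  zeros at y ∈ {0, 5}
Collecting zeros: affine points = {(0, 4), (0, 7), (2, 4), (2, 8), (4, 5), (4, 8), (5, 1), (5, 7), (10, 0), (10, 5)}.
Total count |C(F_11)_aff| = 10.


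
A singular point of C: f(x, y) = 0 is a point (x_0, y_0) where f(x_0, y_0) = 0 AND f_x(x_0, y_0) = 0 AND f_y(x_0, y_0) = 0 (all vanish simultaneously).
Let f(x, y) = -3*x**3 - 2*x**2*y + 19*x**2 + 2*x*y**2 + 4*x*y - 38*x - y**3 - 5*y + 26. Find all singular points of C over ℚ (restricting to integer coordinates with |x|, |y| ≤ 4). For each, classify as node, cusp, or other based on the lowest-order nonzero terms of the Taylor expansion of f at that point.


Singular points: {(2, 1)}; classification: node.

Compute partial derivatives:
  f_x = -9*x**2 - 4*x*y + 38*x + 2*y**2 + 4*y - 38.
  f_y = -2*x**2 + 4*x*y + 4*x - 3*y**2 - 5.
Scan x_0 ∈ {−4, ..., 4}. For each x_0, f_y(x_0, y) is a polynomial in y; find its integer roots y ∈ {−4, ..., 4}, then test f_x and f at those candidates.
  x = -4: f_y(-4, y) = -3*y**2 - 16*y - 53; no integer root y with |y| ≤ 4.
  x = -3: f_y(-3, y) = -3*y**2 - 12*y - 35; no integer root y with |y| ≤ 4.
  x = -2: f_y(-2, y) = -3*y**2 - 8*y - 21; no integer root y with |y| ≤ 4.
  x = -1: f_y(-1, y) = -3*y**2 - 4*y - 11; no integer root y with |y| ≤ 4.
  x = 0: f_y(0, y) = -3*y**2 - 5; no integer root y with |y| ≤ 4.
  x = 1: f_y(1, y) = -3*y**2 + 4*y - 3; no integer root y with |y| ≤ 4.
  x = 2: f_y(2, y) = -3*y**2 + 8*y - 5; vanishes at y ∈ {1}. (2, 1): f_x = 0, f = 0 — SINGULAR.
  x = 3: f_y(3, y) = -3*y**2 + 12*y - 11; no integer root y with |y| ≤ 4.
  x = 4: f_y(4, y) = -3*y**2 + 16*y - 21; vanishes at y ∈ {3}. (4, 3): f_x = -48 ≠ 0.
Only singular point on the grid: (2, 1).
Classify: substitute x = 2 + u, y = 1 + v and expand: f = -3*u**3 - 2*u**2*v - u**2 + 2*u*v**2 - v**3 + v**2.
No constant or linear terms (consistent with a singular point). Quadratic part: -u**2 + v**2. Cubic part: -3*u**3 - 2*u**2*v + 2*u*v**2 - v**3.
The quadratic part v**2 - u**2 = (v − u)(v + u) splits into two distinct linear factors, so there are two distinct tangent lines y − 1 = ±(x − 2) — this is a node (ordinary double point).
Classification: node.


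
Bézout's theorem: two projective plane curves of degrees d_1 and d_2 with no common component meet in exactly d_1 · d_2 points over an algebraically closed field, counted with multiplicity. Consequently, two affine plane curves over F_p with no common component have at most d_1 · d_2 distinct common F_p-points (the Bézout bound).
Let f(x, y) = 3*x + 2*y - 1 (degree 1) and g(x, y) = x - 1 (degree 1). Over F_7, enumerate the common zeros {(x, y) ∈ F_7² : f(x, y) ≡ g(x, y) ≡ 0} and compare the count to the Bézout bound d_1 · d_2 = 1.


Common zeros: {(1, 6)}; count = 1; Bézout bound = 1.

deg(f) = 1, deg(g) = 1, so Bézout bound = 1.
Scan x ∈ F_7. For each x, list the y ∈ F_7 with f(x, y) ≡ 0 and those with g(x, y) ≡ 0 (mod 7); the common zeros in that column are the intersection.
  x = 0: f ≡ 0 at y ∈ {4}; g ≡ 0 at y ∈ ∅; common: ∅.
  x = 1: f ≡ 0 at y ∈ {6}; g ≡ 0 at y ∈ {0, 1, 2, 3, 4, 5, 6}; common: {6}.
  x = 2: f ≡ 0 at y ∈ {1}; g ≡ 0 at y ∈ ∅; common: ∅.
  x = 3: f ≡ 0 at y ∈ {3}; g ≡ 0 at y ∈ ∅; common: ∅.
  x = 4: f ≡ 0 at y ∈ {5}; g ≡ 0 at y ∈ ∅; common: ∅.
  x = 5: f ≡ 0 at y ∈ {0}; g ≡ 0 at y ∈ ∅; common: ∅.
  x = 6: f ≡ 0 at y ∈ {2}; g ≡ 0 at y ∈ ∅; common: ∅.
Collecting: common zeros = {(1, 6)}, so the count is 1.
Comparison with the Bézout bound: 1 ≤ 1 = deg(f)·deg(g), as expected for curves with no common component (the bound is attained).


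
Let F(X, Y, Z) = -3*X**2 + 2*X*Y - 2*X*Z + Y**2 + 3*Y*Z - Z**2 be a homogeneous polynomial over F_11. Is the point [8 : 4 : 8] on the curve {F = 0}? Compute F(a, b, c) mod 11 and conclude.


F(8,4,8) ≡ 1 (mod 11); P is NOT on the curve.

Evaluate F(8, 4, 8) term-by-term (mod 11).
  -3*X**2 ↦ -3·64·1·1 = -192
  2*X*Y ↦ 2·8·4·1 = 64
  -2*X*Z ↦ -2·8·1·8 = -128
  Y**2 ↦ 1·1·16·1 = 16
  3*Y*Z ↦ 3·1·4·8 = 96
  -Z**2 ↦ -1·1·1·64 = -64
Sum: F(8, 4, 8) = (-192) + (64) + (-128) + (16) + (96) + (-64) = -208.
Reducing mod 11: -208 ≡ 1 (mod 11).
Since F(a, b, c) ≡ 1 ≠ 0 (mod 11), P does NOT lie on the curve.


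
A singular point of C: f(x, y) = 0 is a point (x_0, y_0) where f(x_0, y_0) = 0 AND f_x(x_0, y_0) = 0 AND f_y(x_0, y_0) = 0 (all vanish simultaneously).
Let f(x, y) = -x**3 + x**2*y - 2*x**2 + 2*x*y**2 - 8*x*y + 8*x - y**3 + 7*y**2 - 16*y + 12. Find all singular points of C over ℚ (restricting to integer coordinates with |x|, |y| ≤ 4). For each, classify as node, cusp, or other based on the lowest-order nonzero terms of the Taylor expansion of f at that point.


Singular points: {(0, 2)}; classification: cusp.

Compute partial derivatives:
  f_x = -3*x**2 + 2*x*y - 4*x + 2*y**2 - 8*y + 8.
  f_y = x**2 + 4*x*y - 8*x - 3*y**2 + 14*y - 16.
Scan x_0 ∈ {−4, ..., 4}. For each x_0, f_y(x_0, y) is a polynomial in y; find its integer roots y ∈ {−4, ..., 4}, then test f_x and f at those candidates.
  x = -4: f_y(-4, y) = -3*y**2 - 2*y + 32; no integer root y with |y| ≤ 4.
  x = -3: f_y(-3, y) = -3*y**2 + 2*y + 17; no integer root y with |y| ≤ 4.
  x = -2: f_y(-2, y) = -3*y**2 + 6*y + 4; no integer root y with |y| ≤ 4.
  x = -1: f_y(-1, y) = -3*y**2 + 10*y - 7; vanishes at y ∈ {1}. (-1, 1): f_x = 1 ≠ 0.
  x = 0: f_y(0, y) = -3*y**2 + 14*y - 16; vanishes at y ∈ {2}. (0, 2): f_x = 0, f = 0 — SINGULAR.
  x = 1: f_y(1, y) = -3*y**2 + 18*y - 23; no integer root y with |y| ≤ 4.
  x = 2: f_y(2, y) = -3*y**2 + 22*y - 28; no integer root y with |y| ≤ 4.
  x = 3: f_y(3, y) = -3*y**2 + 26*y - 31; no integer root y with |y| ≤ 4.
  x = 4: f_y(4, y) = -3*y**2 + 30*y - 32; no integer root y with |y| ≤ 4.
Only singular point on the grid: (0, 2).
Classify: substitute x = 0 + u, y = 2 + v and expand: f = -u**3 + u**2*v + 2*u*v**2 - v**3 + v**2.
No constant or linear terms (consistent with a singular point). Quadratic part: v**2. Cubic part: -u**3 + u**2*v + 2*u*v**2 - v**3.
The quadratic part v**2 is a perfect square, so there is a single (double) tangent line v = 0, i.e. y = 2. Restricting the cubic part to that line (v = 0) leaves -u**3 ≠ 0, so f is not divisible by v and the branch is v² ≈ u**3 to lowest order — this is a cusp.
Classification: cusp.


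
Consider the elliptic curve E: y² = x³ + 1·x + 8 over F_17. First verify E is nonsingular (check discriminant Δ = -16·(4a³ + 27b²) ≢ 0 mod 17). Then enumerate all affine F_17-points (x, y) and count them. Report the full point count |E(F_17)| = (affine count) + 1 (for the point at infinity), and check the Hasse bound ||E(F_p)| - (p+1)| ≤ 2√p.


Affine points = {(0, 5), (0, 12), (2, 1), (2, 16), (3, 2), (3, 15), (4, 5), (4, 12), (5, 6), (5, 11), (6, 3), (6, 14), (7, 1), (7, 16), (8, 1), (8, 16), (9, 7), (9, 10), (10, 7), (10, 10), (13, 5), (13, 12), (15, 7), (15, 10)}; affine count = 24; |E(F_17)| = 25.

Discriminant check: Δ ∝ 4a³ + 27b² = 4·1³ + 27·8² = 4·1 + 27·64 ≡ 15 (mod 17). Nonzero ⇒ E is nonsingular.
For each x ∈ F_17, compute rhs = x³ + 1·x + 8 mod 17, then count y ∈ F_17 with y² ≡ rhs.
  x = 0: rhs = 8, matching y values: 5, 12 (2 points).
  x = 1: rhs = 10, matching y values: none (0 points).
  x = 2: rhs = 1, matching y values: 1, 16 (2 points).
  x = 3: rhs = 4, matching y values: 2, 15 (2 points).
  x = 4: rhs = 8, matching y values: 5, 12 (2 points).
  x = 5: rhs = 2, matching y values: 6, 11 (2 points).
  x = 6: rhs = 9, matching y values: 3, 14 (2 points).
  x = 7: rhs = 1, matching y values: 1, 16 (2 points).
  x = 8: rhs = 1, matching y values: 1, 16 (2 points).
  x = 9: rhs = 15, matching y values: 7, 10 (2 points).
  x = 10: rhs = 15, matching y values: 7, 10 (2 points).
  x = 11: rhs = 7, matching y values: none (0 points).
  x = 12: rhs = 14, matching y values: none (0 points).
  x = 13: rhs = 8, matching y values: 5, 12 (2 points).
  x = 14: rhs = 12, matching y values: none (0 points).
  x = 15: rhs = 15, matching y values: 7, 10 (2 points).
  x = 16: rhs = 6, matching y values: none (0 points).
Total affine count: 24.
Full point count |E(F_17)| = 24 + 1 = 25.
Hasse bound: |25 − (17+1)| = |7| = 7 ≤ 2√17 ≈ 8.2462 ✓.


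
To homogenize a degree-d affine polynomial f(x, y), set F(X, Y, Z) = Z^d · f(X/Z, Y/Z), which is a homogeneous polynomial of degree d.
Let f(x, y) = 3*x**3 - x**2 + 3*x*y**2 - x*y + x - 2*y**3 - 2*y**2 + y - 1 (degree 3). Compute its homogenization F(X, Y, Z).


F(X, Y, Z) = 3*X**3 - X**2*Z + 3*X*Y**2 - X*Y*Z + X*Z**2 - 2*Y**3 - 2*Y**2*Z + Y*Z**2 - Z**3

deg(f) = 3.
Substitute x = X/Z, y = Y/Z into f, then multiply by Z^3.
  monomial 3·x^3·y^0 ↦ 3·X^3·Y^0·Z^0.
  monomial -1·x^2·y^0 ↦ -1·X^2·Y^0·Z^1.
  monomial 3·x^1·y^2 ↦ 3·X^1·Y^2·Z^0.
  monomial -1·x^1·y^1 ↦ -1·X^1·Y^1·Z^1.
  monomial 1·x^1·y^0 ↦ 1·X^1·Y^0·Z^2.
  monomial -2·x^0·y^3 ↦ -2·X^0·Y^3·Z^0.
  monomial -2·x^0·y^2 ↦ -2·X^0·Y^2·Z^1.
  monomial 1·x^0·y^1 ↦ 1·X^0·Y^1·Z^2.
  monomial -1·x^0·y^0 ↦ -1·X^0·Y^0·Z^3.
Collecting: F(X, Y, Z) = 3*X**3 - X**2*Z + 3*X*Y**2 - X*Y*Z + X*Z**2 - 2*Y**3 - 2*Y**2*Z + Y*Z**2 - Z**3.


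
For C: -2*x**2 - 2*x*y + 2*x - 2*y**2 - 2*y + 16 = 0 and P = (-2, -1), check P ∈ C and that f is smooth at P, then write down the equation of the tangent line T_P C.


Tangent line at P: 12*x + 6*y + 30 = 0.

Step 1: f(-2, -1) = 0, so P lies on C.
Step 2: partial derivatives
  f_x(x, y) = -4*x - 2*y + 2, f_y(x, y) = -2*x - 4*y - 2.
  f_x(P) = 12, f_y(P) = 6 (gradient nonzero, so P is smooth).
Step 3: tangent line at P: 12·(x − -2) + 6·(y − -1) = 0.
Expanding: 12*x + 6*y + 30 = 0.


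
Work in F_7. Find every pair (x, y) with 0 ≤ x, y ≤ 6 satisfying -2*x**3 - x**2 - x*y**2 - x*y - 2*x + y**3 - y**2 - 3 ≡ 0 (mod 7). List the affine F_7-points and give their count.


Affine F_7-points: {(2, 2), (3, 4), (4, 2), (4, 5), (6, 0)}; count = 5.

For each of the 49 pairs (x, y) ∈ F_7², evaluate f(x, y) mod 7. Record the zeros.
  x = 0: [0↦4, 1↦4, 2↦1, 3↦1, 4↦3, 5↦6, 6↦2]  zeros at y ∈ ∅
  x = 1: [0↦6, 1↦4, 2↦4, 3↦5, 4↦6, 5↦6, 6↦4]  zeros at y ∈ ∅
  x = 2: [0↦1, 1↦4, 2↦0, 3↦2, 4↦2, 5↦6, 6↦6]  zeros at y ∈ {2}
  x = 3: [0↦5, 1↦6, 2↦5, 3↦1, 4↦0, 5↦1, 6↦3]  zeros at y ∈ {4}
  x = 4: [0↦6, 1↦5, 2↦0, 3↦4, 4↦2, 5↦0, 6↦4]  zeros at y ∈ {2, 5}
  x = 5: [0↦6, 1↦3, 2↦1, 3↦6, 4↦3, 5↦5, 6↦4]  zeros at y ∈ ∅
  x = 6: [0↦0, 1↦2, 2↦3, 3↦2, 4↦5, 5↦4, 6↦5]  zeros at y ∈ {0}
Collecting zeros: affine points = {(2, 2), (3, 4), (4, 2), (4, 5), (6, 0)}.
Total count |C(F_7)_aff| = 5.


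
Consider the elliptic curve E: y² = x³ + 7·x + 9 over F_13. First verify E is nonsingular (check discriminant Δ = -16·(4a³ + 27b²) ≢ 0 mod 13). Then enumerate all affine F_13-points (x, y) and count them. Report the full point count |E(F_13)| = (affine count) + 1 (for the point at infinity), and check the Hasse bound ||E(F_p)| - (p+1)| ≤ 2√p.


Affine points = {(0, 3), (0, 10), (1, 2), (1, 11), (4, 6), (4, 7), (5, 0), (10, 0), (11, 0), (12, 1), (12, 12)}; affine count = 11; |E(F_13)| = 12.

Discriminant check: Δ ∝ 4a³ + 27b² = 4·7³ + 27·9² = 4·343 + 27·81 ≡ 10 (mod 13). Nonzero ⇒ E is nonsingular.
For each x ∈ F_13, compute rhs = x³ + 7·x + 9 mod 13, then count y ∈ F_13 with y² ≡ rhs.
  x = 0: rhs = 9, matching y values: 3, 10 (2 points).
  x = 1: rhs = 4, matching y values: 2, 11 (2 points).
  x = 2: rhs = 5, matching y values: none (0 points).
  x = 3: rhs = 5, matching y values: none (0 points).
  x = 4: rhs = 10, matching y values: 6, 7 (2 points).
  x = 5: rhs = 0, matching y values: 0 (1 points).
  x = 6: rhs = 7, matching y values: none (0 points).
  x = 7: rhs = 11, matching y values: none (0 points).
  x = 8: rhs = 5, matching y values: none (0 points).
  x = 9: rhs = 8, matching y values: none (0 points).
  x = 10: rhs = 0, matching y values: 0 (1 points).
  x = 11: rhs = 0, matching y values: 0 (1 points).
  x = 12: rhs = 1, matching y values: 1, 12 (2 points).
Total affine count: 11.
Full point count |E(F_13)| = 11 + 1 = 12.
Hasse bound: |12 − (13+1)| = |-2| = 2 ≤ 2√13 ≈ 7.2111 ✓.


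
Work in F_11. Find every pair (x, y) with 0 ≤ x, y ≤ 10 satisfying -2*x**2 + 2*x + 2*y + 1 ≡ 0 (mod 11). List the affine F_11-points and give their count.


Affine F_11-points: {(0, 5), (1, 5), (2, 7), (3, 0), (4, 6), (5, 3), (6, 2), (7, 3), (8, 6), (9, 0), (10, 7)}; count = 11.

For each of the 121 pairs (x, y) ∈ F_11², evaluate f(x, y) mod 11. Record the zeros.
  x = 0: [0↦1, 1↦3, 2↦5, 3↦7, 4↦9, 5↦0, 6↦2, 7↦4, 8↦6, 9↦8, 10↦10]  zeros at y ∈ {5}
  x = 1: [0↦1, 1↦3, 2↦5, 3↦7, 4↦9, 5↦0, 6↦2, 7↦4, 8↦6, 9↦8, 10↦10]  zeros at y ∈ {5}
  x = 2: [0↦8, 1↦10, 2↦1, 3↦3, 4↦5, 5↦7, 6↦9, 7↦0, 8↦2, 9↦4, 10↦6]  zeros at y ∈ {7}
  x = 3: [0↦0, 1↦2, 2↦4, 3↦6, 4↦8, 5↦10, 6↦1, 7↦3, 8↦5, 9↦7, 10↦9]  zeros at y ∈ {0}
  x = 4: [0↦10, 1↦1, 2↦3, 3↦5, 4↦7, 5↦9, 6↦0, 7↦2, 8↦4, 9↦6, 10↦8]  zeros at y ∈ {6}
  x = 5: [0↦5, 1↦7, 2↦9, 3↦0, 4↦2, 5↦4, 6↦6, 7↦8, 8↦10, 9↦1, 10↦3]  zeros at y ∈ {3}
  x = 6: [0↦7, 1↦9, 2↦0, 3↦2, 4↦4, 5↦6, 6↦8, 7↦10, 8↦1, 9↦3, 10↦5]  zeros at y ∈ {2}
  x = 7: [0↦5, 1↦7, 2↦9, 3↦0, 4↦2, 5↦4, 6↦6, 7↦8, 8↦10, 9↦1, 10↦3]  zeros at y ∈ {3}
  x = 8: [0↦10, 1↦1, 2↦3, 3↦5, 4↦7, 5↦9, 6↦0, 7↦2, 8↦4, 9↦6, 10↦8]  zeros at y ∈ {6}
  x = 9: [0↦0, 1↦2, 2↦4, 3↦6, 4↦8, 5↦10, 6↦1, 7↦3, 8↦5, 9↦7, 10↦9]  zeros at y ∈ {0}
  x = 10: [0↦8, 1↦10, 2↦1, 3↦3, 4↦5, 5↦7, 6↦9, 7↦0, 8↦2, 9↦4, 10↦6]  zeros at y ∈ {7}
Collecting zeros: affine points = {(0, 5), (1, 5), (2, 7), (3, 0), (4, 6), (5, 3), (6, 2), (7, 3), (8, 6), (9, 0), (10, 7)}.
Total count |C(F_11)_aff| = 11.


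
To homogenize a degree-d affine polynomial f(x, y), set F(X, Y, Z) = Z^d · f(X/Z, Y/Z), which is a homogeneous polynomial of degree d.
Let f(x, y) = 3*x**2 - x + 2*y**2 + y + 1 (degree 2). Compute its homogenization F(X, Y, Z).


F(X, Y, Z) = 3*X**2 - X*Z + 2*Y**2 + Y*Z + Z**2

deg(f) = 2.
Substitute x = X/Z, y = Y/Z into f, then multiply by Z^2.
  monomial 3·x^2·y^0 ↦ 3·X^2·Y^0·Z^0.
  monomial -1·x^1·y^0 ↦ -1·X^1·Y^0·Z^1.
  monomial 2·x^0·y^2 ↦ 2·X^0·Y^2·Z^0.
  monomial 1·x^0·y^1 ↦ 1·X^0·Y^1·Z^1.
  monomial 1·x^0·y^0 ↦ 1·X^0·Y^0·Z^2.
Collecting: F(X, Y, Z) = 3*X**2 - X*Z + 2*Y**2 + Y*Z + Z**2.


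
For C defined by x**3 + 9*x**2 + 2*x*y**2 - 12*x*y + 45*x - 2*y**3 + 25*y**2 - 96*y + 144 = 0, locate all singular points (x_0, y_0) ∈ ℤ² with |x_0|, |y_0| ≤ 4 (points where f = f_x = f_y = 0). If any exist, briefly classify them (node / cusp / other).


Singular points: {(-3, 3)}; classification: cusp.

Compute partial derivatives:
  f_x = 3*x**2 + 18*x + 2*y**2 - 12*y + 45.
  f_y = 4*x*y - 12*x - 6*y**2 + 50*y - 96.
Scan x_0 ∈ {−4, ..., 4}. For each x_0, f_y(x_0, y) is a polynomial in y; find its integer roots y ∈ {−4, ..., 4}, then test f_x and f at those candidates.
  x = -4: f_y(-4, y) = -6*y**2 + 34*y - 48; vanishes at y ∈ {3}. (-4, 3): f_x = 3 ≠ 0.
  x = -3: f_y(-3, y) = -6*y**2 + 38*y - 60; vanishes at y ∈ {3}. (-3, 3): f_x = 0, f = 0 — SINGULAR.
  x = -2: f_y(-2, y) = -6*y**2 + 42*y - 72; vanishes at y ∈ {3, 4}. (-2, 3): f_x = 3 ≠ 0; (-2, 4): f_x = 5 ≠ 0.
  x = -1: f_y(-1, y) = -6*y**2 + 46*y - 84; vanishes at y ∈ {3}. (-1, 3): f_x = 12 ≠ 0.
  x = 0: f_y(0, y) = -6*y**2 + 50*y - 96; vanishes at y ∈ {3}. (0, 3): f_x = 27 ≠ 0.
  x = 1: f_y(1, y) = -6*y**2 + 54*y - 108; vanishes at y ∈ {3}. (1, 3): f_x = 48 ≠ 0.
  x = 2: f_y(2, y) = -6*y**2 + 58*y - 120; vanishes at y ∈ {3}. (2, 3): f_x = 75 ≠ 0.
  x = 3: f_y(3, y) = -6*y**2 + 62*y - 132; vanishes at y ∈ {3}. (3, 3): f_x = 108 ≠ 0.
  x = 4: f_y(4, y) = -6*y**2 + 66*y - 144; vanishes at y ∈ {3}. (4, 3): f_x = 147 ≠ 0.
Only singular point on the grid: (-3, 3).
Classify: substitute x = -3 + u, y = 3 + v and expand: f = u**3 + 2*u*v**2 - 2*v**3 + v**2.
No constant or linear terms (consistent with a singular point). Quadratic part: v**2. Cubic part: u**3 + 2*u*v**2 - 2*v**3.
The quadratic part v**2 is a perfect square, so there is a single (double) tangent line v = 0, i.e. y = 3. Restricting the cubic part to that line (v = 0) leaves u**3 ≠ 0, so f is not divisible by v and the branch is v² ≈ -u**3 to lowest order — this is a cusp.
Classification: cusp.


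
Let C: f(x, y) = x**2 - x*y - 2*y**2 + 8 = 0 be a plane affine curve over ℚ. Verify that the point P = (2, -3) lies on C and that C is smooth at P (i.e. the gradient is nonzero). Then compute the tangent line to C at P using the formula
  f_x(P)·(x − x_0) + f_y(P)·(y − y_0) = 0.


Tangent line at P: 7*x + 10*y + 16 = 0.

Step 1: f(2, -3) = 0, so P lies on C.
Step 2: partial derivatives
  f_x(x, y) = 2*x - y, f_y(x, y) = -x - 4*y.
  f_x(P) = 7, f_y(P) = 10 (gradient nonzero, so P is smooth).
Step 3: tangent line at P: 7·(x − 2) + 10·(y − -3) = 0.
Expanding: 7*x + 10*y + 16 = 0.


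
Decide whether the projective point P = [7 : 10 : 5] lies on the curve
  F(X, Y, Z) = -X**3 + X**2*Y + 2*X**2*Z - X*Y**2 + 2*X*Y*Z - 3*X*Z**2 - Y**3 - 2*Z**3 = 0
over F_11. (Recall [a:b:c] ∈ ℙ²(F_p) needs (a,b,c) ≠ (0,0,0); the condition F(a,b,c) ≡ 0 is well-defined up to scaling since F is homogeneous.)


F(7,10,5) ≡ 6 (mod 11); P is NOT on the curve.

Evaluate F(7, 10, 5) term-by-term (mod 11).
  -X**3 ↦ -1·343·1·1 = -343
  X**2*Y ↦ 1·49·10·1 = 490
  2*X**2*Z ↦ 2·49·1·5 = 490
  -X*Y**2 ↦ -1·7·100·1 = -700
  2*X*Y*Z ↦ 2·7·10·5 = 700
  -3*X*Z**2 ↦ -3·7·1·25 = -525
  -Y**3 ↦ -1·1·1000·1 = -1000
  -2*Z**3 ↦ -2·1·1·125 = -250
Sum: F(7, 10, 5) = (-343) + (490) + (490) + (-700) + (700) + (-525) + (-1000) + (-250) = -1138.
Reducing mod 11: -1138 ≡ 6 (mod 11).
Since F(a, b, c) ≡ 6 ≠ 0 (mod 11), P does NOT lie on the curve.


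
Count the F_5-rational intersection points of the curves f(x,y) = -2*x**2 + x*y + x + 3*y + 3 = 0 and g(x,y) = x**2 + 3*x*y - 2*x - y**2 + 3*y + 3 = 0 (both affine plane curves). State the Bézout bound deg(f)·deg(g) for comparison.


Common zeros: {(1, 2)}; count = 1; Bézout bound = 4.

deg(f) = 2, deg(g) = 2, so Bézout bound = 4.
Scan x ∈ F_5. For each x, list the y ∈ F_5 with f(x, y) ≡ 0 and those with g(x, y) ≡ 0 (mod 5); the common zeros in that column are the intersection.
  x = 0: f ≡ 0 at y ∈ {4}; g ≡ 0 at y ∈ {1, 2}; common: ∅.
  x = 1: f ≡ 0 at y ∈ {2}; g ≡ 0 at y ∈ {2, 4}; common: {2}.
  x = 2: f ≡ 0 at y ∈ ∅; g ≡ 0 at y ∈ ∅; common: ∅.
  x = 3: f ≡ 0 at y ∈ {2}; g ≡ 0 at y ∈ ∅; common: ∅.
  x = 4: f ≡ 0 at y ∈ {0}; g ≡ 0 at y ∈ {1, 4}; common: ∅.
Collecting: common zeros = {(1, 2)}, so the count is 1.
Comparison with the Bézout bound: 1 ≤ 4 = deg(f)·deg(g), as expected for curves with no common component (the affine F_5-count falls short of the bound because intersections may lie at infinity, over extension fields, or carry multiplicity).


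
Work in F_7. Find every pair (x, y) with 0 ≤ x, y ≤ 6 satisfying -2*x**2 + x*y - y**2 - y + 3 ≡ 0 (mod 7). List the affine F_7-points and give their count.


Affine F_7-points: {(1, 1), (1, 6), (2, 2), (2, 6), (3, 1), (6, 2), (6, 3)}; count = 7.

For each of the 49 pairs (x, y) ∈ F_7², evaluate f(x, y) mod 7. Record the zeros.
  x = 0: [0↦3, 1↦1, 2↦4, 3↦5, 4↦4, 5↦1, 6↦3]  zeros at y ∈ ∅
  x = 1: [0↦1, 1↦0, 2↦4, 3↦6, 4↦6, 5↦4, 6↦0]  zeros at y ∈ {1, 6}
  x = 2: [0↦2, 1↦2, 2↦0, 3↦3, 4↦4, 5↦3, 6↦0]  zeros at y ∈ {2, 6}
  x = 3: [0↦6, 1↦0, 2↦6, 3↦3, 4↦5, 5↦5, 6↦3]  zeros at y ∈ {1}
  x = 4: [0↦6, 1↦1, 2↦1, 3↦6, 4↦2, 5↦3, 6↦2]  zeros at y ∈ ∅
  x = 5: [0↦2, 1↦5, 2↦6, 3↦5, 4↦2, 5↦4, 6↦4]  zeros at y ∈ ∅
  x = 6: [0↦1, 1↦5, 2↦0, 3↦0, 4↦5, 5↦1, 6↦2]  zeros at y ∈ {2, 3}
Collecting zeros: affine points = {(1, 1), (1, 6), (2, 2), (2, 6), (3, 1), (6, 2), (6, 3)}.
Total count |C(F_7)_aff| = 7.


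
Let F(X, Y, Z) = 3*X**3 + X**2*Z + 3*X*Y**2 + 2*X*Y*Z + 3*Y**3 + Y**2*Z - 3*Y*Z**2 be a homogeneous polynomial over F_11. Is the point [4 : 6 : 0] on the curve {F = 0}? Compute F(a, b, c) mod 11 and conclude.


F(4,6,0) ≡ 7 (mod 11); P is NOT on the curve.

Evaluate F(4, 6, 0) term-by-term (mod 11).
  3*X**3 ↦ 3·64·1·1 = 192
  X**2*Z ↦ 1·16·1·0 = 0
  3*X*Y**2 ↦ 3·4·36·1 = 432
  2*X*Y*Z ↦ 2·4·6·0 = 0
  3*Y**3 ↦ 3·1·216·1 = 648
  Y**2*Z ↦ 1·1·36·0 = 0
  -3*Y*Z**2 ↦ -3·1·6·0 = 0
Sum: F(4, 6, 0) = (192) + (0) + (432) + (0) + (648) + (0) + (0) = 1272.
Reducing mod 11: 1272 ≡ 7 (mod 11).
Since F(a, b, c) ≡ 7 ≠ 0 (mod 11), P does NOT lie on the curve.


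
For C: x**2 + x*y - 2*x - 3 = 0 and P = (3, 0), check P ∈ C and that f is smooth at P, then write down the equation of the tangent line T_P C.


Tangent line at P: 4*x + 3*y - 12 = 0.

Step 1: f(3, 0) = 0, so P lies on C.
Step 2: partial derivatives
  f_x(x, y) = 2*x + y - 2, f_y(x, y) = x.
  f_x(P) = 4, f_y(P) = 3 (gradient nonzero, so P is smooth).
Step 3: tangent line at P: 4·(x − 3) + 3·(y − 0) = 0.
Expanding: 4*x + 3*y - 12 = 0.


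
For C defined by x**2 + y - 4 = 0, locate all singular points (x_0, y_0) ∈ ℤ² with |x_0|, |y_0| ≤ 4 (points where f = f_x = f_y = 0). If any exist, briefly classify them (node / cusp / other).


No singular points in the scanned grid; C is smooth there.

Compute partial derivatives:
  f_x = 2*x.
  f_y = 1.
f_y = 1 is a nonzero constant, so f_y never vanishes: no point (x, y) can satisfy f = f_x = f_y = 0. In particular no (x, y) ∈ {−4, ..., 4}² is singular; the curve is smooth.


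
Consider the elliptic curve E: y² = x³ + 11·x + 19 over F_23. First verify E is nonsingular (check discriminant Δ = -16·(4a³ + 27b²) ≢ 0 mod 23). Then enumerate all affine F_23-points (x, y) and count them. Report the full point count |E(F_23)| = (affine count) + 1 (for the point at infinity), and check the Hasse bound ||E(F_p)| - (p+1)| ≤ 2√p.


Affine points = {(1, 10), (1, 13), (2, 7), (2, 16), (4, 9), (4, 14), (6, 5), (6, 18), (7, 5), (7, 18), (10, 5), (10, 18), (12, 4), (12, 19), (13, 6), (13, 17), (16, 6), (16, 17), (17, 6), (17, 17), (18, 0), (19, 7), (19, 16), (21, 9), (21, 14)}; affine count = 25; |E(F_23)| = 26.

Discriminant check: Δ ∝ 4a³ + 27b² = 4·11³ + 27·19² = 4·1331 + 27·361 ≡ 6 (mod 23). Nonzero ⇒ E is nonsingular.
For each x ∈ F_23, compute rhs = x³ + 11·x + 19 mod 23, then count y ∈ F_23 with y² ≡ rhs.
  x = 0: rhs = 19, matching y values: none (0 points).
  x = 1: rhs = 8, matching y values: 10, 13 (2 points).
  x = 2: rhs = 3, matching y values: 7, 16 (2 points).
  x = 3: rhs = 10, matching y values: none (0 points).
  x = 4: rhs = 12, matching y values: 9, 14 (2 points).
  x = 5: rhs = 15, matching y values: none (0 points).
  x = 6: rhs = 2, matching y values: 5, 18 (2 points).
  x = 7: rhs = 2, matching y values: 5, 18 (2 points).
  x = 8: rhs = 21, matching y values: none (0 points).
  x = 9: rhs = 19, matching y values: none (0 points).
  x = 10: rhs = 2, matching y values: 5, 18 (2 points).
  x = 11: rhs = 22, matching y values: none (0 points).
  x = 12: rhs = 16, matching y values: 4, 19 (2 points).
  x = 13: rhs = 13, matching y values: 6, 17 (2 points).
  x = 14: rhs = 19, matching y values: none (0 points).
  x = 15: rhs = 17, matching y values: none (0 points).
  x = 16: rhs = 13, matching y values: 6, 17 (2 points).
  x = 17: rhs = 13, matching y values: 6, 17 (2 points).
  x = 18: rhs = 0, matching y values: 0 (1 points).
  x = 19: rhs = 3, matching y values: 7, 16 (2 points).
  x = 20: rhs = 5, matching y values: none (0 points).
  x = 21: rhs = 12, matching y values: 9, 14 (2 points).
  x = 22: rhs = 7, matching y values: none (0 points).
Total affine count: 25.
Full point count |E(F_23)| = 25 + 1 = 26.
Hasse bound: |26 − (23+1)| = |2| = 2 ≤ 2√23 ≈ 9.5917 ✓.


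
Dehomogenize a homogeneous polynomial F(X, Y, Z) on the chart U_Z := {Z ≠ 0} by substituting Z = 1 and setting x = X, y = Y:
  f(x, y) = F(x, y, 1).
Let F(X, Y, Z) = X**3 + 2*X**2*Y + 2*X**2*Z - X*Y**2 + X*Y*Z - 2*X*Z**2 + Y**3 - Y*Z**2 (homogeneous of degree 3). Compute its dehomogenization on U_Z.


f(x, y) = x**3 + 2*x**2*y + 2*x**2 - x*y**2 + x*y - 2*x + y**3 - y

On U_Z we set Z = 1. Each monomial c·X^i·Y^j·Z^k in F becomes c·x^i·y^j·1^k = c·x^i·y^j.
Substituting Z = 1: F(X, Y, 1) = x**3 + 2*x**2*y + 2*x**2 - x*y**2 + x*y - 2*x + y**3 - y.
Note: deg(f) ≤ deg(F) = 3; strict inequality happens when F is divisible by Z (lost terms).


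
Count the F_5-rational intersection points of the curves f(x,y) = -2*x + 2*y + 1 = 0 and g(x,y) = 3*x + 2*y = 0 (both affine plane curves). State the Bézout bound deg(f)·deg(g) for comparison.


Common zeros: ∅; count = 0; Bézout bound = 1.

deg(f) = 1, deg(g) = 1, so Bézout bound = 1.
Scan x ∈ F_5. For each x, list the y ∈ F_5 with f(x, y) ≡ 0 and those with g(x, y) ≡ 0 (mod 5); the common zeros in that column are the intersection.
  x = 0: f ≡ 0 at y ∈ {2}; g ≡ 0 at y ∈ {0}; common: ∅.
  x = 1: f ≡ 0 at y ∈ {3}; g ≡ 0 at y ∈ {1}; common: ∅.
  x = 2: f ≡ 0 at y ∈ {4}; g ≡ 0 at y ∈ {2}; common: ∅.
  x = 3: f ≡ 0 at y ∈ {0}; g ≡ 0 at y ∈ {3}; common: ∅.
  x = 4: f ≡ 0 at y ∈ {1}; g ≡ 0 at y ∈ {4}; common: ∅.
Collecting: common zeros = ∅, so the count is 0.
Comparison with the Bézout bound: 0 ≤ 1 = deg(f)·deg(g), as expected for curves with no common component (the affine F_5-count falls short of the bound because intersections may lie at infinity, over extension fields, or carry multiplicity).


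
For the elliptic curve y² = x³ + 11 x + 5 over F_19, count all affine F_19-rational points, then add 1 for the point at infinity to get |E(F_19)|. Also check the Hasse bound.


Affine points = {(0, 9), (0, 10), (1, 6), (1, 13), (2, 4), (2, 15), (7, 8), (7, 11), (8, 4), (8, 15), (9, 4), (9, 15), (15, 7), (15, 12)}; affine count = 14; |E(F_19)| = 15.

Discriminant check: Δ ∝ 4a³ + 27b² = 4·11³ + 27·5² = 4·1331 + 27·25 ≡ 14 (mod 19). Nonzero ⇒ E is nonsingular.
For each x ∈ F_19, compute rhs = x³ + 11·x + 5 mod 19, then count y ∈ F_19 with y² ≡ rhs.
  x = 0: rhs = 5, matching y values: 9, 10 (2 points).
  x = 1: rhs = 17, matching y values: 6, 13 (2 points).
  x = 2: rhs = 16, matching y values: 4, 15 (2 points).
  x = 3: rhs = 8, matching y values: none (0 points).
  x = 4: rhs = 18, matching y values: none (0 points).
  x = 5: rhs = 14, matching y values: none (0 points).
  x = 6: rhs = 2, matching y values: none (0 points).
  x = 7: rhs = 7, matching y values: 8, 11 (2 points).
  x = 8: rhs = 16, matching y values: 4, 15 (2 points).
  x = 9: rhs = 16, matching y values: 4, 15 (2 points).
  x = 10: rhs = 13, matching y values: none (0 points).
  x = 11: rhs = 13, matching y values: none (0 points).
  x = 12: rhs = 3, matching y values: none (0 points).
  x = 13: rhs = 8, matching y values: none (0 points).
  x = 14: rhs = 15, matching y values: none (0 points).
  x = 15: rhs = 11, matching y values: 7, 12 (2 points).
  x = 16: rhs = 2, matching y values: none (0 points).
  x = 17: rhs = 13, matching y values: none (0 points).
  x = 18: rhs = 12, matching y values: none (0 points).
Total affine count: 14.
Full point count |E(F_19)| = 14 + 1 = 15.
Hasse bound: |15 − (19+1)| = |-5| = 5 ≤ 2√19 ≈ 8.7178 ✓.


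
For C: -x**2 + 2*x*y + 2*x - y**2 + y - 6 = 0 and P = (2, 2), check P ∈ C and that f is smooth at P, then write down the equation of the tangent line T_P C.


Tangent line at P: 2*x + y - 6 = 0.

Step 1: f(2, 2) = 0, so P lies on C.
Step 2: partial derivatives
  f_x(x, y) = -2*x + 2*y + 2, f_y(x, y) = 2*x - 2*y + 1.
  f_x(P) = 2, f_y(P) = 1 (gradient nonzero, so P is smooth).
Step 3: tangent line at P: 2·(x − 2) + 1·(y − 2) = 0.
Expanding: 2*x + y - 6 = 0.


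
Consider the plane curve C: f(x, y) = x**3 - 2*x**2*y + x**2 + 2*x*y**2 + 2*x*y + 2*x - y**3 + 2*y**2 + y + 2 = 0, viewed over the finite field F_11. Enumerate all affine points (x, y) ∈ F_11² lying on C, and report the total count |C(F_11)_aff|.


Affine F_11-points: {(0, 8), (1, 8), (2, 6), (3, 0), (3, 8), (6, 1), (8, 0), (8, 3), (8, 4), (9, 2), (10, 0)}; count = 11.

For each of the 121 pairs (x, y) ∈ F_11², evaluate f(x, y) mod 11. Record the zeros.
  x = 0: [0↦2, 1↦4, 2↦4, 3↦7, 4↦7, 5↦9, 6↦7, 7↦6, 8↦0, 9↦5, 10↦4]  zeros at y ∈ {8}
  x = 1: [0↦6, 1↦10, 2↦5, 3↦7, 4↦10, 5↦8, 6↦6, 7↦9, 8↦0, 9↦6, 10↦10]  zeros at y ∈ {8}
  x = 2: [0↦7, 1↦9, 2↦6, 3↦3, 4↦5, 5↦6, 6↦0, 7↦3, 8↦9, 9↦1, 10↦6]  zeros at y ∈ {6}
  x = 3: [0↦0, 1↦7, 2↦2, 3↦1, 4↦9, 5↦9, 6↦6, 7↦5, 8↦0, 9↦7, 10↦9]  zeros at y ∈ {0, 8}
  x = 4: [0↦2, 1↦10, 2↦10, 3↦7, 4↦6, 5↦1, 6↦8, 7↦10, 8↦1, 9↦8, 10↦3]  zeros at y ∈ ∅
  x = 5: [0↦8, 1↦2, 2↦3, 3↦5, 4↦2, 5↦10, 6↦1, 7↦2, 8↦7, 9↦10, 10↦5]  zeros at y ∈ ∅
  x = 6: [0↦2, 1↦0, 2↦9, 3↦1, 4↦3, 5↦9, 6↦2, 7↦9, 8↦2, 9↦8, 10↦10]  zeros at y ∈ {1}
  x = 7: [0↦1, 1↦10, 2↦1, 3↦1, 4↦4, 5↦4, 6↦6, 7↦4, 8↦3, 9↦8, 10↦2]  zeros at y ∈ ∅
  x = 8: [0↦0, 1↦5, 2↦7, 3↦0, 4↦0, 5↦1, 6↦8, 7↦4, 8↦5, 9↦5, 10↦9]  zeros at y ∈ {0, 3, 4}
  x = 9: [0↦5, 1↦2, 2↦0, 3↦4, 4↦8, 5↦6, 6↦3, 7↦4, 8↦3, 9↦5, 10↦4]  zeros at y ∈ {2}
  x = 10: [0↦0, 1↦7, 2↦8, 3↦8, 4↦1, 5↦3, 6↦8, 7↦10, 8↦3, 9↦3, 10↦4]  zeros at y ∈ {0}
Collecting zeros: affine points = {(0, 8), (1, 8), (2, 6), (3, 0), (3, 8), (6, 1), (8, 0), (8, 3), (8, 4), (9, 2), (10, 0)}.
Total count |C(F_11)_aff| = 11.


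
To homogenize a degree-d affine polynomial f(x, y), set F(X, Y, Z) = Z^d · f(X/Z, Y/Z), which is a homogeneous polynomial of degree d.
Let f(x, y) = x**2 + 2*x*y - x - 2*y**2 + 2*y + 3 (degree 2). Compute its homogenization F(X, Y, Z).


F(X, Y, Z) = X**2 + 2*X*Y - X*Z - 2*Y**2 + 2*Y*Z + 3*Z**2

deg(f) = 2.
Substitute x = X/Z, y = Y/Z into f, then multiply by Z^2.
  monomial 1·x^2·y^0 ↦ 1·X^2·Y^0·Z^0.
  monomial 2·x^1·y^1 ↦ 2·X^1·Y^1·Z^0.
  monomial -1·x^1·y^0 ↦ -1·X^1·Y^0·Z^1.
  monomial -2·x^0·y^2 ↦ -2·X^0·Y^2·Z^0.
  monomial 2·x^0·y^1 ↦ 2·X^0·Y^1·Z^1.
  monomial 3·x^0·y^0 ↦ 3·X^0·Y^0·Z^2.
Collecting: F(X, Y, Z) = X**2 + 2*X*Y - X*Z - 2*Y**2 + 2*Y*Z + 3*Z**2.


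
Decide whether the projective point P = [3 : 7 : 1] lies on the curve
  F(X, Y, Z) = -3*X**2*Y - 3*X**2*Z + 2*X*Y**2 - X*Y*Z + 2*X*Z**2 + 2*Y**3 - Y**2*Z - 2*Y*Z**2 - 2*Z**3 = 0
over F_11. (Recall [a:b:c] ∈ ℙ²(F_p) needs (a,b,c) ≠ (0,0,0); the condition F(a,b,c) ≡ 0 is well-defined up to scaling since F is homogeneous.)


F(3,7,1) ≡ 2 (mod 11); P is NOT on the curve.

Evaluate F(3, 7, 1) term-by-term (mod 11).
  -3*X**2*Y ↦ -3·9·7·1 = -189
  -3*X**2*Z ↦ -3·9·1·1 = -27
  2*X*Y**2 ↦ 2·3·49·1 = 294
  -X*Y*Z ↦ -1·3·7·1 = -21
  2*X*Z**2 ↦ 2·3·1·1 = 6
  2*Y**3 ↦ 2·1·343·1 = 686
  -Y**2*Z ↦ -1·1·49·1 = -49
  -2*Y*Z**2 ↦ -2·1·7·1 = -14
  -2*Z**3 ↦ -2·1·1·1 = -2
Sum: F(3, 7, 1) = (-189) + (-27) + (294) + (-21) + (6) + (686) + (-49) + (-14) + (-2) = 684.
Reducing mod 11: 684 ≡ 2 (mod 11).
Since F(a, b, c) ≡ 2 ≠ 0 (mod 11), P does NOT lie on the curve.


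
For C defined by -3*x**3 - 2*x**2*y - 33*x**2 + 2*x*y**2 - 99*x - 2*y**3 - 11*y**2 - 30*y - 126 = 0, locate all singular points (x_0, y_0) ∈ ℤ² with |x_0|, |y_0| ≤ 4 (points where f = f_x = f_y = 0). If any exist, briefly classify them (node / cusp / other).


Singular points: {(-3, -3)}; classification: cusp.

Compute partial derivatives:
  f_x = -9*x**2 - 4*x*y - 66*x + 2*y**2 - 99.
  f_y = -2*x**2 + 4*x*y - 6*y**2 - 22*y - 30.
Scan x_0 ∈ {−4, ..., 4}. For each x_0, f_y(x_0, y) is a polynomial in y; find its integer roots y ∈ {−4, ..., 4}, then test f_x and f at those candidates.
  x = -4: f_y(-4, y) = -6*y**2 - 38*y - 62; no integer root y with |y| ≤ 4.
  x = -3: f_y(-3, y) = -6*y**2 - 34*y - 48; vanishes at y ∈ {-3}. (-3, -3): f_x = 0, f = 0 — SINGULAR.
  x = -2: f_y(-2, y) = -6*y**2 - 30*y - 38; no integer root y with |y| ≤ 4.
  x = -1: f_y(-1, y) = -6*y**2 - 26*y - 32; no integer root y with |y| ≤ 4.
  x = 0: f_y(0, y) = -6*y**2 - 22*y - 30; no integer root y with |y| ≤ 4.
  x = 1: f_y(1, y) = -6*y**2 - 18*y - 32; no integer root y with |y| ≤ 4.
  x = 2: f_y(2, y) = -6*y**2 - 14*y - 38; no integer root y with |y| ≤ 4.
  x = 3: f_y(3, y) = -6*y**2 - 10*y - 48; no integer root y with |y| ≤ 4.
  x = 4: f_y(4, y) = -6*y**2 - 6*y - 62; no integer root y with |y| ≤ 4.
Only singular point on the grid: (-3, -3).
Classify: substitute x = -3 + u, y = -3 + v and expand: f = -3*u**3 - 2*u**2*v + 2*u*v**2 - 2*v**3 + v**2.
No constant or linear terms (consistent with a singular point). Quadratic part: v**2. Cubic part: -3*u**3 - 2*u**2*v + 2*u*v**2 - 2*v**3.
The quadratic part v**2 is a perfect square, so there is a single (double) tangent line v = 0, i.e. y = -3. Restricting the cubic part to that line (v = 0) leaves -3*u**3 ≠ 0, so f is not divisible by v and the branch is v² ≈ 3*u**3 to lowest order — this is a cusp.
Classification: cusp.


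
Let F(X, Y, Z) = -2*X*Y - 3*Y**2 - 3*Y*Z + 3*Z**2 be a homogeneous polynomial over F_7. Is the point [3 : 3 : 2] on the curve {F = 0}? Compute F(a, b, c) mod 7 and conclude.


F(3,3,2) ≡ 5 (mod 7); P is NOT on the curve.

Evaluate F(3, 3, 2) term-by-term (mod 7).
  -2*X*Y ↦ -2·3·3·1 = -18
  -3*Y**2 ↦ -3·1·9·1 = -27
  -3*Y*Z ↦ -3·1·3·2 = -18
  3*Z**2 ↦ 3·1·1·4 = 12
Sum: F(3, 3, 2) = (-18) + (-27) + (-18) + (12) = -51.
Reducing mod 7: -51 ≡ 5 (mod 7).
Since F(a, b, c) ≡ 5 ≠ 0 (mod 7), P does NOT lie on the curve.


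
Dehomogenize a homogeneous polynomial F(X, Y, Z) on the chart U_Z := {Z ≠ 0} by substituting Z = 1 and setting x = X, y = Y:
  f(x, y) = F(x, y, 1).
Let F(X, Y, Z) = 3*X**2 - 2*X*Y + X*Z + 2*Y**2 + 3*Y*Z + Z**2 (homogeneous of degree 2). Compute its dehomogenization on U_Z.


f(x, y) = 3*x**2 - 2*x*y + x + 2*y**2 + 3*y + 1

On U_Z we set Z = 1. Each monomial c·X^i·Y^j·Z^k in F becomes c·x^i·y^j·1^k = c·x^i·y^j.
Substituting Z = 1: F(X, Y, 1) = 3*x**2 - 2*x*y + x + 2*y**2 + 3*y + 1.
Note: deg(f) ≤ deg(F) = 2; strict inequality happens when F is divisible by Z (lost terms).


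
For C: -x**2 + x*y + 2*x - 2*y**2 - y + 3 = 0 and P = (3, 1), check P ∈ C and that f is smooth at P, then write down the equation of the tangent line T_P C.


Tangent line at P: -3*x - 2*y + 11 = 0.

Step 1: f(3, 1) = 0, so P lies on C.
Step 2: partial derivatives
  f_x(x, y) = -2*x + y + 2, f_y(x, y) = x - 4*y - 1.
  f_x(P) = -3, f_y(P) = -2 (gradient nonzero, so P is smooth).
Step 3: tangent line at P: -3·(x − 3) + -2·(y − 1) = 0.
Expanding: -3*x - 2*y + 11 = 0.


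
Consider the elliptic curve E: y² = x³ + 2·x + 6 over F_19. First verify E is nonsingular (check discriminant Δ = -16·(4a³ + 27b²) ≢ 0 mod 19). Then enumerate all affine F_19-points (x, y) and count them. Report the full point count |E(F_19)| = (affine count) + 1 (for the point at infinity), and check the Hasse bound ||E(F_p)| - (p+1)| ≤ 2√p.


Affine points = {(0, 5), (0, 14), (1, 3), (1, 16), (3, 1), (3, 18), (6, 5), (6, 14), (10, 0), (13, 5), (13, 14), (14, 2), (14, 17), (16, 7), (16, 12)}; affine count = 15; |E(F_19)| = 16.

Discriminant check: Δ ∝ 4a³ + 27b² = 4·2³ + 27·6² = 4·8 + 27·36 ≡ 16 (mod 19). Nonzero ⇒ E is nonsingular.
For each x ∈ F_19, compute rhs = x³ + 2·x + 6 mod 19, then count y ∈ F_19 with y² ≡ rhs.
  x = 0: rhs = 6, matching y values: 5, 14 (2 points).
  x = 1: rhs = 9, matching y values: 3, 16 (2 points).
  x = 2: rhs = 18, matching y values: none (0 points).
  x = 3: rhs = 1, matching y values: 1, 18 (2 points).
  x = 4: rhs = 2, matching y values: none (0 points).
  x = 5: rhs = 8, matching y values: none (0 points).
  x = 6: rhs = 6, matching y values: 5, 14 (2 points).
  x = 7: rhs = 2, matching y values: none (0 points).
  x = 8: rhs = 2, matching y values: none (0 points).
  x = 9: rhs = 12, matching y values: none (0 points).
  x = 10: rhs = 0, matching y values: 0 (1 points).
  x = 11: rhs = 10, matching y values: none (0 points).
  x = 12: rhs = 10, matching y values: none (0 points).
  x = 13: rhs = 6, matching y values: 5, 14 (2 points).
  x = 14: rhs = 4, matching y values: 2, 17 (2 points).
  x = 15: rhs = 10, matching y values: none (0 points).
  x = 16: rhs = 11, matching y values: 7, 12 (2 points).
  x = 17: rhs = 13, matching y values: none (0 points).
  x = 18: rhs = 3, matching y values: none (0 points).
Total affine count: 15.
Full point count |E(F_19)| = 15 + 1 = 16.
Hasse bound: |16 − (19+1)| = |-4| = 4 ≤ 2√19 ≈ 8.7178 ✓.
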